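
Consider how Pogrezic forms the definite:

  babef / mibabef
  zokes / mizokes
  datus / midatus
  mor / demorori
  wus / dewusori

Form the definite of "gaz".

degazori

zokes and wus both end in -s yet inflect differently (mizokes, dewusori), so the final letter is not what conditions the rule; the number of vowels is.
"gaz" has 1 vowel. The stems with 1 vowel (mor → demorori, wus → dewusori) add de- … -ori around the stem.
The other pattern: stems with 2 vowels add the prefix mi-.
So gaz → degazori.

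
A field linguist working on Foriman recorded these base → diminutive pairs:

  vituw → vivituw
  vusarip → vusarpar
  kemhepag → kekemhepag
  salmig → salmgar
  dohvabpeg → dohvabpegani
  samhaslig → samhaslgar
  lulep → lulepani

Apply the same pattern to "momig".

vusarip and lulep both end in -p yet inflect differently (vusarpar, lulepani), so the final letter is not what conditions the rule; the last vowel is.
"momig" has last vowel 'i'. The stems whose last vowel is 'i' (samhaslig → samhaslgar, salmig → salmgar, vusarip → vusarpar) delete the last vowel and add -ar.
The other patterns: stems whose last vowel is 'e' add -ani; stems whose last vowel is 'a' or 'u' repeat the first consonant+vowel as a prefix.
So momig → momgar.

momgar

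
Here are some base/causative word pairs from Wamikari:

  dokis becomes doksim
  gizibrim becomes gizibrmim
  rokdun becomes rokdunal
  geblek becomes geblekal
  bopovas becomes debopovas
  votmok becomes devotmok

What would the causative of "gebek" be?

dokis and bopovas both end in -s yet inflect differently (doksim, debopovas), so the final letter is not what conditions the rule; the last vowel is.
"gebek" has last vowel 'e'. The one such stem in the data (geblek → geblekal) adds -al, so the same rule applies.
The other patterns: stems whose last vowel is 'i' delete the last vowel and add -im; stems whose last vowel is 'a' or 'o' add the prefix de-.
So gebek → gebekal.

gebekal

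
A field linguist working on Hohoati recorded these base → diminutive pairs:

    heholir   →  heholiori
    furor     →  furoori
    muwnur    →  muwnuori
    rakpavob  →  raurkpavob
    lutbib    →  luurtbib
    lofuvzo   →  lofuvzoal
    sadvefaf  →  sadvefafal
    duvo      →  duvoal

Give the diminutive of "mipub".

furor and rakpavob both have last vowel 'o' yet inflect differently (furoori, raurkpavob), so the last vowel is not what conditions the rule; the final letter is.
"mipub" ends in -b. The stems ending in -b (rakpavob → raurkpavob, lutbib → luurtbib) insert -ur- after the first vowel.
The other patterns: stems ending in -r drop the final letter and add -ori; stems ending in -f or -o add -al.
So mipub → miurpub.

miurpub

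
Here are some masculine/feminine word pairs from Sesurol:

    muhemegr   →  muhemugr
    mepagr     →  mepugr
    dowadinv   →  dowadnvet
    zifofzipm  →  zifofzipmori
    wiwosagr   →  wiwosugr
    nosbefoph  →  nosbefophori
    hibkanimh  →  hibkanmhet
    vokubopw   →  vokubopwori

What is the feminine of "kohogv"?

nosbefoph and hibkanimh both end in -h yet inflect differently (nosbefophori, hibkanmhet), so the final letter is not what conditions the rule; the second-to-last letter is.
"kohogv" has second-to-last letter 'g'. The stems whose second-to-last letter is 'g' (muhemegr → muhemugr, mepagr → mepugr, wiwosagr → wiwosugr) change the last vowel to 'u'.
So kohogv → kohugv.

kohugv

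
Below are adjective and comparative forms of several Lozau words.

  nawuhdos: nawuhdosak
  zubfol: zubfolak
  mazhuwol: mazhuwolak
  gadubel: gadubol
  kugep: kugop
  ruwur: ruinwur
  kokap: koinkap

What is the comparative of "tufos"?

zubfol and gadubel both end in -l yet inflect differently (zubfolak, gadubol), so the final letter is not what conditions the rule; the last vowel is.
"tufos" has last vowel 'o'. The stems whose last vowel is 'o' (nawuhdos → nawuhdosak, zubfol → zubfolak, mazhuwol → mazhuwolak) add -ak.
The other patterns: stems whose last vowel is 'e' change the last vowel to 'o'; stems whose last vowel is 'a' or 'u' insert -in- after the first vowel.
So tufos → tufosak.

tufosak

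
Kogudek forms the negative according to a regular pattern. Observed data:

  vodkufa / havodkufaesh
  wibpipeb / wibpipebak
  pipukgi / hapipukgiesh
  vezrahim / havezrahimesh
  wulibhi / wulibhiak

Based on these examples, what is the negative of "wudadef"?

wulibhi and pipukgi both end in -i yet inflect differently (wulibhiak, hapipukgiesh), so the final letter is not what conditions the rule; the first letter is.
"wudadef" begins with w-. The stems beginning with w- (wibpipeb → wibpipebak, wulibhi → wulibhiak) add -ak.
So wudadef → wudadefak.

wudadefak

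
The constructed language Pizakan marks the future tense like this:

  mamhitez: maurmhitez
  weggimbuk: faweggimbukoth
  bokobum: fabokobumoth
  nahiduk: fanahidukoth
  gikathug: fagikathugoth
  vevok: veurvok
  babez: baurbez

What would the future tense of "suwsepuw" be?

fasuwsepuwoth

nahiduk and vevok both end in -k yet inflect differently (fanahidukoth, veurvok), so the final letter is not what conditions the rule; the last vowel is.
"suwsepuw" has last vowel 'u'. The stems whose last vowel is 'u' (bokobum → fabokobumoth, gikathug → fagikathugoth, nahiduk → fanahidukoth) add fa- … -oth around the stem.
The other pattern: stems whose last vowel is 'e' or 'o' insert -ur- after the first vowel.
So suwsepuw → fasuwsepuwoth.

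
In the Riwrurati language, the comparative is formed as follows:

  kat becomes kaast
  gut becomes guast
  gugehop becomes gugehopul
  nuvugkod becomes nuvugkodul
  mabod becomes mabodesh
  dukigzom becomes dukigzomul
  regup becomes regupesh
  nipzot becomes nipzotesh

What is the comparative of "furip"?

gut and nipzot both end in -t yet inflect differently (guast, nipzotesh), so the final letter is not what conditions the rule; the number of vowels is.
"furip" has 2 vowels. The stems with 2 vowels (nipzot → nipzotesh, mabod → mabodesh, regup → regupesh) add -esh.
The other patterns: stems with 1 vowel insert -as- after the first vowel; stems with 3 vowels add -ul.
So furip → furipesh.

furipesh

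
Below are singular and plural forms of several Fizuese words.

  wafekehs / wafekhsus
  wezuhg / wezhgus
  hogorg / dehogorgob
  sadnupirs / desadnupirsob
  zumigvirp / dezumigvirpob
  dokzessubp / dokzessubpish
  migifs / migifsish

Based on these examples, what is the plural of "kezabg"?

wezuhg and hogorg both end in -g yet inflect differently (wezhgus, dehogorgob), so the final letter is not what conditions the rule; the second-to-last letter is.
"kezabg" has second-to-last letter 'b'. The one such stem in the data (dokzessubp → dokzessubpish) adds -ish, so the same rule applies.
The other patterns: stems whose second-to-last letter is 'h' delete the last vowel and add -us; stems whose second-to-last letter is 'r' add de- … -ob around the stem.
So kezabg → kezabgish.

kezabgish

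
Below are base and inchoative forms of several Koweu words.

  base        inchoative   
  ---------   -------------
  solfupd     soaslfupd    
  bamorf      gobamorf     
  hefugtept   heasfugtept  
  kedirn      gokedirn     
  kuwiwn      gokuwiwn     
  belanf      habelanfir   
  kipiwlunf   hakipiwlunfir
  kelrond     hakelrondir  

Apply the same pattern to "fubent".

"fubent" has second-to-last letter 'n'. The stems whose second-to-last letter is 'n' (kipiwlunf → hakipiwlunfir, belanf → habelanfir, kelrond → hakelrondir) add ha- … -ir around the stem.
The other patterns: stems whose second-to-last letter is 'p' insert -as- after the first vowel; stems whose second-to-last letter is 'r' or 'w' add the prefix go-.
So fubent → hafubentir.

hafubentir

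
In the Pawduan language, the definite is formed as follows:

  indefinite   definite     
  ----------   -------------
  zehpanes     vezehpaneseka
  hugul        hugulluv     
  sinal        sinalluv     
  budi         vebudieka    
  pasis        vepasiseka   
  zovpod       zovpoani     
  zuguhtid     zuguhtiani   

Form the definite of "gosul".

zuguhtid and pasis both have last vowel 'i' yet inflect differently (zuguhtiani, vepasiseka), so the last vowel is not what conditions the rule; the final letter is.
"gosul" ends in -l. The stems ending in -l (hugul → hugulluv, sinal → sinalluv) double the final consonant and add -uv.
So gosul → gosulluv.

gosulluv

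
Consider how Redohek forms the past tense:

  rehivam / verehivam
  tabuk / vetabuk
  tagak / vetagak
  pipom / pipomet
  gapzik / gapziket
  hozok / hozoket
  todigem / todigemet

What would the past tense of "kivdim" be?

kivdimet

rehivam and pipom both end in -m yet inflect differently (verehivam, pipomet), so the final letter is not what conditions the rule; the last vowel is.
"kivdim" has last vowel 'i'. The one such stem in the data (gapzik → gapziket) adds -et, so the same rule applies.
So kivdim → kivdimet.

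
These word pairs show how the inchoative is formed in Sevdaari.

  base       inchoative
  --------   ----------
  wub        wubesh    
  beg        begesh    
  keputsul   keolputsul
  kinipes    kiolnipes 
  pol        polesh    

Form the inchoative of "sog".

pol and keputsul both end in -l yet inflect differently (polesh, keolputsul), so the final letter is not what conditions the rule; the number of vowels is.
"sog" has 1 vowel. The stems with 1 vowel (beg → begesh, wub → wubesh, pol → polesh) add -esh.
So sog → sogesh.

sogesh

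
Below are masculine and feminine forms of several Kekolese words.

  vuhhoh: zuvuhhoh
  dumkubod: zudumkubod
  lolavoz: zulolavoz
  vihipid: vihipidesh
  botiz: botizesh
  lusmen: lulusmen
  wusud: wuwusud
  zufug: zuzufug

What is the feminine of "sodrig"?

dumkubod and vihipid both end in -d yet inflect differently (zudumkubod, vihipidesh), so the final letter is not what conditions the rule; the last vowel is.
"sodrig" has last vowel 'i'. The stems whose last vowel is 'i' (vihipid → vihipidesh, botiz → botizesh) add -esh.
The other patterns: stems whose last vowel is 'o' add the prefix zu-; stems whose last vowel is 'e' or 'u' repeat the first consonant+vowel as a prefix.
So sodrig → sodrigesh.

sodrigesh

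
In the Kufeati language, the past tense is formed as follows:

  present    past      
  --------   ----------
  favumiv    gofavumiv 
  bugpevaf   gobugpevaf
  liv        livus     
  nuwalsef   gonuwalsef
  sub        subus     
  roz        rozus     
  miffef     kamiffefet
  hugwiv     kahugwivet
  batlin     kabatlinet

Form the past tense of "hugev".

kahugevet

liv and hugwiv both end in -v yet inflect differently (livus, kahugwivet), so the final letter is not what conditions the rule; the number of vowels is.
"hugev" has 2 vowels. The stems with 2 vowels (hugwiv → kahugwivet, batlin → kabatlinet, miffef → kamiffefet) add ka- … -et around the stem.
The other patterns: stems with 1 vowel add -us; stems with 3 vowels add the prefix go-.
So hugev → kahugevet.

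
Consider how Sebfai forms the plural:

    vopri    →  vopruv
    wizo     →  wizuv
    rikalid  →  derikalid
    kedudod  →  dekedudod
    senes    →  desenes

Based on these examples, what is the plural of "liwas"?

vopri and rikalid both have last vowel 'i' yet inflect differently (vopruv, derikalid), so the last vowel is not what conditions the rule; whether the stem ends in a vowel or a consonant is.
"liwas" ends in a consonant. The stems ending in a consonant (rikalid → derikalid, kedudod → dekedudod, senes → desenes) add the prefix de-.
The other pattern: stems ending in a vowel drop the final letter and add -uv.
So liwas → deliwas.

deliwas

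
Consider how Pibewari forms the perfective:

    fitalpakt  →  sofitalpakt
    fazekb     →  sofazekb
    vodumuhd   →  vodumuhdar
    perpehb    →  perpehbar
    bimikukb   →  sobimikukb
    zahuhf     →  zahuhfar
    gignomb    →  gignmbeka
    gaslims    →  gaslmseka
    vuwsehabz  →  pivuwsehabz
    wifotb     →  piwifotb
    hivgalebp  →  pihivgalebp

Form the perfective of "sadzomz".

bimikukb and perpehb both end in -b yet inflect differently (sobimikukb, perpehbar), so the final letter is not what conditions the rule; the second-to-last letter is.
"sadzomz" has second-to-last letter 'm'. The stems whose second-to-last letter is 'm' (gaslims → gaslmseka, gignomb → gignmbeka) delete the last vowel and add -eka.
The other patterns: stems whose second-to-last letter is 'k' add the prefix so-; stems whose second-to-last letter is 'h' add -ar; stems whose second-to-last letter is 'b' or 't' add the prefix pi-.
So sadzomz → sadzmzeka.

sadzmzeka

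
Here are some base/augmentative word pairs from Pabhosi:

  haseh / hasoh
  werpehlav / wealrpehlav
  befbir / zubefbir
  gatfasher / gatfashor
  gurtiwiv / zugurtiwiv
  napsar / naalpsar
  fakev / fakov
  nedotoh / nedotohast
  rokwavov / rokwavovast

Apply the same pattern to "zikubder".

rokwavov and gurtiwiv both end in -v yet inflect differently (rokwavovast, zugurtiwiv), so the final letter is not what conditions the rule; the last vowel is.
"zikubder" has last vowel 'e'. The stems whose last vowel is 'e' (fakev → fakov, haseh → hasoh, gatfasher → gatfashor) change the last vowel to 'o'.
The other patterns: stems whose last vowel is 'o' add -ast; stems whose last vowel is 'i' add the prefix zu-; stems whose last vowel is 'a' insert -al- after the first vowel.
So zikubder → zikubdor.

zikubdor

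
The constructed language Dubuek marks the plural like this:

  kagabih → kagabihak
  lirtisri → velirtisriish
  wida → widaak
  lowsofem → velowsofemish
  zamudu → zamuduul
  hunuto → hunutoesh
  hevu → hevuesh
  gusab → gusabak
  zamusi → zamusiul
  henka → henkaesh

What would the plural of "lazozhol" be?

hevu and zamudu both end in -u yet inflect differently (hevuesh, zamuduul), so the final letter is not what conditions the rule; the first letter is.
"lazozhol" begins with l-. The stems beginning with l- (lirtisri → velirtisriish, lowsofem → velowsofemish) add ve- … -ish around the stem.
So lazozhol → velazozholish.

velazozholish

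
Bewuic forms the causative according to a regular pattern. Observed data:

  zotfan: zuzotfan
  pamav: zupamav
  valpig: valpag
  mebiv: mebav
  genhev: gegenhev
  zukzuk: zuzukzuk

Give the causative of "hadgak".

"hadgak" has last vowel 'a'. The stems whose last vowel is 'a' (zotfan → zuzotfan, pamav → zupamav) add the prefix zu-.
So hadgak → zuhadgak.

zuhadgak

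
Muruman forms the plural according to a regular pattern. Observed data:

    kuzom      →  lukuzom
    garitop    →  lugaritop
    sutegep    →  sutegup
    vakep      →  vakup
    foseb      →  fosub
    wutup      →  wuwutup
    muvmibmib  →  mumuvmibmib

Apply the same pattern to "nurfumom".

"nurfumom" has last vowel 'o'. The stems whose last vowel is 'o' (kuzom → lukuzom, garitop → lugaritop) add the prefix lu-.
The other patterns: stems whose last vowel is 'e' change the last vowel to 'u'; stems whose last vowel is 'i' or 'u' repeat the first consonant+vowel as a prefix.
So nurfumom → lunurfumom.

lunurfumom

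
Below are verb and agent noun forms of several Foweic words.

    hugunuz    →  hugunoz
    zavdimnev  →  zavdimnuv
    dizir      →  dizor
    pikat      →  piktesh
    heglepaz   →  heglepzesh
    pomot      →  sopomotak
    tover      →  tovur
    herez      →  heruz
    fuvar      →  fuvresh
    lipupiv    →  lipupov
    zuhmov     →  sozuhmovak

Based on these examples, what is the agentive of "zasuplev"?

tover and fuvar both end in -r yet inflect differently (tovur, fuvresh), so the final letter is not what conditions the rule; the last vowel is.
"zasuplev" has last vowel 'e'. The stems whose last vowel is 'e' (herez → heruz, tover → tovur, zavdimnev → zavdimnuv) change the last vowel to 'u'.
The other patterns: stems whose last vowel is 'a' delete the last vowel and add -esh; stems whose last vowel is 'o' add so- … -ak around the stem; stems whose last vowel is 'i' or 'u' change the last vowel to 'o'.
So zasuplev → zasupluv.

zasupluv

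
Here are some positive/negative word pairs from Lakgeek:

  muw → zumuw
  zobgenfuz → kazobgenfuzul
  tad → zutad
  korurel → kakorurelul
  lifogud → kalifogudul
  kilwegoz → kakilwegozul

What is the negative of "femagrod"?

"femagrod" has 3 vowels. The stems with 3 vowels (kilwegoz → kakilwegozul, korurel → kakorurelul, lifogud → kalifogudul) add ka- … -ul around the stem.
The other pattern: stems with 1 vowel add the prefix zu-.
So femagrod → kafemagrodul.

kafemagrodul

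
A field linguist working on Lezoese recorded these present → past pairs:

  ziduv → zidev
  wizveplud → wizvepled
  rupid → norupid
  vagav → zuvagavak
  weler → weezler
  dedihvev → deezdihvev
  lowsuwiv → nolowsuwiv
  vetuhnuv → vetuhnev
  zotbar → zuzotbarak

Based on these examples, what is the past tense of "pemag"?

vagav and dedihvev both end in -v yet inflect differently (zuvagavak, deezdihvev), so the final letter is not what conditions the rule; the last vowel is.
"pemag" has last vowel 'a'. The stems whose last vowel is 'a' (zotbar → zuzotbarak, vagav → zuvagavak) add zu- … -ak around the stem.
So pemag → zupemagak.

zupemagak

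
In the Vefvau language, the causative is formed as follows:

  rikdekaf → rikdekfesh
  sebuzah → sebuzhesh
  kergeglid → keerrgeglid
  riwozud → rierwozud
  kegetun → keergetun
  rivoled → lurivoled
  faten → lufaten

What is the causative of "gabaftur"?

kergeglid and rivoled both end in -d yet inflect differently (keerrgeglid, lurivoled), so the final letter is not what conditions the rule; the last vowel is.
"gabaftur" has last vowel 'u'. The stems whose last vowel is 'u' (riwozud → rierwozud, kegetun → keergetun) insert -er- after the first vowel.
The other patterns: stems whose last vowel is 'a' delete the last vowel and add -esh; stems whose last vowel is 'e' add the prefix lu-.
So gabaftur → gaerbaftur.

gaerbaftur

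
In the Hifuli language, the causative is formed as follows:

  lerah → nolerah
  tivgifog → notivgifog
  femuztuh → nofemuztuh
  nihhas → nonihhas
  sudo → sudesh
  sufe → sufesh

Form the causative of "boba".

tivgifog and sudo both have last vowel 'o' yet inflect differently (notivgifog, sudesh), so the last vowel is not what conditions the rule; whether the stem ends in a vowel or a consonant is.
"boba" ends in a vowel. The stems ending in a vowel (sudo → sudesh, sufe → sufesh) drop the final letter and add -esh.
So boba → bobesh.

bobesh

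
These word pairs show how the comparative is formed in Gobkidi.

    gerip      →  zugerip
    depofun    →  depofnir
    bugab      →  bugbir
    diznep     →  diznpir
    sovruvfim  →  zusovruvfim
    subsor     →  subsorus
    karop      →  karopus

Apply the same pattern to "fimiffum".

fimiffmir

karop and gerip both end in -p yet inflect differently (karopus, zugerip), so the final letter is not what conditions the rule; the last vowel is.
"fimiffum" has last vowel 'u'. The one such stem in the data (depofun → depofnir) deletes the last vowel and adds -ir (as do bugab, diznep), so the same rule applies.
The other patterns: stems whose last vowel is 'o' add -us; stems whose last vowel is 'i' add the prefix zu-.
So fimiffum → fimiffmir.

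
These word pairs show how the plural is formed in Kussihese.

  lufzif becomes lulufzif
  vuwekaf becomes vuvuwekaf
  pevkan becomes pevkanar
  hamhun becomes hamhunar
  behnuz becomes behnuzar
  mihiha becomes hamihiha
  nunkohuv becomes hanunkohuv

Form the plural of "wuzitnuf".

vuwekaf and pevkan both have last vowel 'a' yet inflect differently (vuvuwekaf, pevkanar), so the last vowel is not what conditions the rule; the final letter is.
"wuzitnuf" ends in -f. The stems ending in -f (lufzif → lulufzif, vuwekaf → vuvuwekaf) repeat the first consonant+vowel as a prefix.
The other patterns: stems ending in -n or -z add -ar; stems ending in -a or -v add the prefix ha-.
So wuzitnuf → wuwuzitnuf.

wuwuzitnuf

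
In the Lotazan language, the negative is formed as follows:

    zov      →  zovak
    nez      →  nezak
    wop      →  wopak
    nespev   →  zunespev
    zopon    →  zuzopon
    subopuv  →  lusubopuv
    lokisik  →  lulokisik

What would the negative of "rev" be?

"rev" has 1 vowel. The stems with 1 vowel (zov → zovak, nez → nezak, wop → wopak) add -ak.
The other patterns: stems with 2 vowels add the prefix zu-; stems with 3 vowels add the prefix lu-.
So rev → revak.

revak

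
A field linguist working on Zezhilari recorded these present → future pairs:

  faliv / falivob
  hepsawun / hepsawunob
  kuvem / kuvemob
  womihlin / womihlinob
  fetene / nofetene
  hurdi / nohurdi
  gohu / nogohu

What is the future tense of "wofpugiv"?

kuvem and fetene both have last vowel 'e' yet inflect differently (kuvemob, nofetene), so the last vowel is not what conditions the rule; whether the stem ends in a vowel or a consonant is.
"wofpugiv" ends in a consonant. The stems ending in a consonant (faliv → falivob, hepsawun → hepsawunob, kuvem → kuvemob) add -ob.
So wofpugiv → wofpugivob.

wofpugivob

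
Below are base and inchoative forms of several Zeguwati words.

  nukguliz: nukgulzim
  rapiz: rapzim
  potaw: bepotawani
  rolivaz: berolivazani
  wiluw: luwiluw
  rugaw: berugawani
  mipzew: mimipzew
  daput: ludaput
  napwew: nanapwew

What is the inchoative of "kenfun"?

lukenfun

nukguliz and rolivaz both end in -z yet inflect differently (nukgulzim, berolivazani), so the final letter is not what conditions the rule; the last vowel is.
"kenfun" has last vowel 'u'. The stems whose last vowel is 'u' (wiluw → luwiluw, daput → ludaput) add the prefix lu-.
So kenfun → lukenfun.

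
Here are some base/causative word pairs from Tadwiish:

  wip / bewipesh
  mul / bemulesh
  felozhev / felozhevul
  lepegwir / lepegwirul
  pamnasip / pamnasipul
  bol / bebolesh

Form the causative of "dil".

pamnasip and wip both end in -p yet inflect differently (pamnasipul, bewipesh), so the final letter is not what conditions the rule; the number of vowels is.
"dil" has 1 vowel. The stems with 1 vowel (bol → bebolesh, mul → bemulesh, wip → bewipesh) add be- … -esh around the stem.
The other pattern: stems with 3 vowels add -ul.
So dil → bedilesh.

bedilesh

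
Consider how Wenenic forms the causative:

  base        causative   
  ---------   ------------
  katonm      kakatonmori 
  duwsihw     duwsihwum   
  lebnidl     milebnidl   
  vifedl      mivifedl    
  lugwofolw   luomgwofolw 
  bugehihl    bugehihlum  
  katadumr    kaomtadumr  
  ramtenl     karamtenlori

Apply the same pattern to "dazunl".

kadazunlori

ramtenl and lebnidl both end in -l yet inflect differently (karamtenlori, milebnidl), so the final letter is not what conditions the rule; the second-to-last letter is.
"dazunl" has second-to-last letter 'n'. The stems whose second-to-last letter is 'n' (ramtenl → karamtenlori, katonm → kakatonmori) add ka- … -ori around the stem.
So dazunl → kadazunlori.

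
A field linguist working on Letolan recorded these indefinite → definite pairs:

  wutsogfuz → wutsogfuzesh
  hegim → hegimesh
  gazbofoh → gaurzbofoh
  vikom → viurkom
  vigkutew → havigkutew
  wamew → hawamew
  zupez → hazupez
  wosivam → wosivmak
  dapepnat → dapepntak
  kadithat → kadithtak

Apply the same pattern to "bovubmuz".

bovubmuzesh

hegim and vikom both end in -m yet inflect differently (hegimesh, viurkom), so the final letter is not what conditions the rule; the last vowel is.
"bovubmuz" has last vowel 'u'. The one such stem in the data (wutsogfuz → wutsogfuzesh) adds -esh, so the same rule applies.
The other patterns: stems whose last vowel is 'o' insert -ur- after the first vowel; stems whose last vowel is 'e' add the prefix ha-; stems whose last vowel is 'a' delete the last vowel and add -ak.
So bovubmuz → bovubmuzesh.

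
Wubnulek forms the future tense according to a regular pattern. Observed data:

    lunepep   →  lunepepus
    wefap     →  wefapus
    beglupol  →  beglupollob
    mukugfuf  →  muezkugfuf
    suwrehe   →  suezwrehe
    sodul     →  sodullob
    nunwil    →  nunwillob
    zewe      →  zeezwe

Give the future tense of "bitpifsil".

lunepep and suwrehe both have last vowel 'e' yet inflect differently (lunepepus, suezwrehe), so the last vowel is not what conditions the rule; the final letter is.
"bitpifsil" ends in -l. The stems ending in -l (sodul → sodullob, beglupol → beglupollob, nunwil → nunwillob) double the final consonant and add -ob.
The other patterns: stems ending in -p add -us; stems ending in -e or -f insert -ez- after the first vowel.
So bitpifsil → bitpifsillob.

bitpifsillob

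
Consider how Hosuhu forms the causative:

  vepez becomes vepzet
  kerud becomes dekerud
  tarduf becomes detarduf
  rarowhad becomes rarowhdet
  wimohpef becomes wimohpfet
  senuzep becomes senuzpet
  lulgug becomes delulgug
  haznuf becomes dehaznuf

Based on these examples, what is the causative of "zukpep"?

zukppet

kerud and rarowhad both end in -d yet inflect differently (dekerud, rarowhdet), so the final letter is not what conditions the rule; the last vowel is.
"zukpep" has last vowel 'e'. The stems whose last vowel is 'e' (vepez → vepzet, senuzep → senuzpet, wimohpef → wimohpfet) delete the last vowel and add -et.
The other pattern: stems whose last vowel is 'u' add the prefix de-.
So zukpep → zukppet.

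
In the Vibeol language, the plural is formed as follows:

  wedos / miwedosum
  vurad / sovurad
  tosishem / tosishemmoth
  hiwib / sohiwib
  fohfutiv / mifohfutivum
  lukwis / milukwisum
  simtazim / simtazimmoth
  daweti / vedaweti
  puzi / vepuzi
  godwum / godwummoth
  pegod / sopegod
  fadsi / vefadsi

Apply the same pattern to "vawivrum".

vawivrummoth

simtazim and daweti both have last vowel 'i' yet inflect differently (simtazimmoth, vedaweti), so the last vowel is not what conditions the rule; the final letter is.
"vawivrum" ends in -m. The stems ending in -m (tosishem → tosishemmoth, simtazim → simtazimmoth, godwum → godwummoth) double the final consonant and add -oth.
The other patterns: stems ending in -i add the prefix ve-; stems ending in -b or -d add the prefix so-; stems ending in -s or -v add mi- … -um around the stem.
So vawivrum → vawivrummoth.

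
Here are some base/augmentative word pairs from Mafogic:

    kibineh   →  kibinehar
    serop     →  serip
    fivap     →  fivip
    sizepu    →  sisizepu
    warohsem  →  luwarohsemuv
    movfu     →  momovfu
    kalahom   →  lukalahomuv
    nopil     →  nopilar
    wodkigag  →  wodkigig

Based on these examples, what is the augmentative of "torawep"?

"torawep" ends in -p. The stems ending in -p (fivap → fivip, serop → serip) change the last vowel to 'i'.
The other patterns: stems ending in -u repeat the first consonant+vowel as a prefix; stems ending in -m add lu- … -uv around the stem; stems ending in -h or -l add -ar.
So torawep → torawip.

torawip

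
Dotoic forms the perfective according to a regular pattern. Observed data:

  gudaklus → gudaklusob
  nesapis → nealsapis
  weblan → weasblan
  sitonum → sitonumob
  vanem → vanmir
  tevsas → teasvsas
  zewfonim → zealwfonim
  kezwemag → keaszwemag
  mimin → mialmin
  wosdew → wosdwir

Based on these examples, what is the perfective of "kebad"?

tevsas and gudaklus both end in -s yet inflect differently (teasvsas, gudaklusob), so the final letter is not what conditions the rule; the last vowel is.
"kebad" has last vowel 'a'. The stems whose last vowel is 'a' (kezwemag → keaszwemag, weblan → weasblan, tevsas → teasvsas) insert -as- after the first vowel.
The other patterns: stems whose last vowel is 'u' add -ob; stems whose last vowel is 'e' delete the last vowel and add -ir; stems whose last vowel is 'i' insert -al- after the first vowel.
So kebad → keasbad.

keasbad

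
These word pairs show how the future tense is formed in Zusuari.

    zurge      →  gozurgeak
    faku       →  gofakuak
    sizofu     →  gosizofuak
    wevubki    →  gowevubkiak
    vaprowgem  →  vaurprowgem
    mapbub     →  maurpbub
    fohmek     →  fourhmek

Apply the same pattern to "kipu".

gokipuak

zurge and vaprowgem both have last vowel 'e' yet inflect differently (gozurgeak, vaurprowgem), so the last vowel is not what conditions the rule; whether the stem ends in a vowel or a consonant is.
"kipu" ends in a vowel. The stems ending in a vowel (zurge → gozurgeak, faku → gofakuak, sizofu → gosizofuak) add go- … -ak around the stem.
The other pattern: stems ending in a consonant insert -ur- after the first vowel.
So kipu → gokipuak.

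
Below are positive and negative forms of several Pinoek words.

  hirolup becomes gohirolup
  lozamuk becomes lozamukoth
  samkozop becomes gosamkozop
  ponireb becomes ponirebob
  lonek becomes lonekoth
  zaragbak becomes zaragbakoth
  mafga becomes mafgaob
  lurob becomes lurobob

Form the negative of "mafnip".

gomafnip

"mafnip" ends in -p. The stems ending in -p (hirolup → gohirolup, samkozop → gosamkozop) add the prefix go-.
The other patterns: stems ending in -k add -oth; stems ending in -a or -b add -ob.
So mafnip → gomafnip.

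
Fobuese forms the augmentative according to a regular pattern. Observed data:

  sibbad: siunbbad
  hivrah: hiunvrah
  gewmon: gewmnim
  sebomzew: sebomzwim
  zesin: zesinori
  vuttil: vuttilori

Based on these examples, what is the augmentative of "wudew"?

wudwim

"wudew" has last vowel 'e'. The one such stem in the data (sebomzew → sebomzwim) deletes the last vowel and adds -im (as does gewmon), so the same rule applies.
The other patterns: stems whose last vowel is 'a' insert -un- after the first vowel; stems whose last vowel is 'i' add -ori.
So wudew → wudwim.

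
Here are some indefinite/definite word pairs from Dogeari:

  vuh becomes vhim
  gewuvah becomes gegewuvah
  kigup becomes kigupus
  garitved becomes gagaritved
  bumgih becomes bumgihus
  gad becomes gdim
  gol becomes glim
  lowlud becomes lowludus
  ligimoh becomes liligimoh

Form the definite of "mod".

mdim

vuh and bumgih both end in -h yet inflect differently (vhim, bumgihus), so the final letter is not what conditions the rule; the number of vowels is.
"mod" has 1 vowel. The stems with 1 vowel (vuh → vhim, gol → glim, gad → gdim) delete the last vowel and add -im.
So mod → mdim.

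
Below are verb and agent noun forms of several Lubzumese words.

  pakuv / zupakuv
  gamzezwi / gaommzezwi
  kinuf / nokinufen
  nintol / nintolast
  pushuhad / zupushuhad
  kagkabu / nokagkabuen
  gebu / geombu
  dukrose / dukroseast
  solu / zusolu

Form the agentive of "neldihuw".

neldihuwast

"neldihuw" begins with n-. The one such stem in the data (nintol → nintolast) adds -ast, so the same rule applies.
So neldihuw → neldihuwast.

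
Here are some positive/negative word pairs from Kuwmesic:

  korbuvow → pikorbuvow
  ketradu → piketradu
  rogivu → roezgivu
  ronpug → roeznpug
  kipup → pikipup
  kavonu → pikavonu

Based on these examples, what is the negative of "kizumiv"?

ketradu and rogivu both end in -u yet inflect differently (piketradu, roezgivu), so the final letter is not what conditions the rule; the first letter is.
"kizumiv" begins with k-. The stems beginning with k- (ketradu → piketradu, kavonu → pikavonu, korbuvow → pikorbuvow) add the prefix pi-.
The other pattern: stems beginning with r- insert -ez- after the first vowel.
So kizumiv → pikizumiv.

pikizumiv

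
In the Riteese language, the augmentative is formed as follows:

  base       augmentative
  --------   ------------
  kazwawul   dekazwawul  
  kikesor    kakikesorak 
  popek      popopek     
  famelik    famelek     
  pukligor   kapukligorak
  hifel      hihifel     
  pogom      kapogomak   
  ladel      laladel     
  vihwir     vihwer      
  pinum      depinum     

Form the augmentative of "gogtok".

kagogtokak

pogom and pinum both end in -m yet inflect differently (kapogomak, depinum), so the final letter is not what conditions the rule; the last vowel is.
"gogtok" has last vowel 'o'. The stems whose last vowel is 'o' (kikesor → kakikesorak, pogom → kapogomak, pukligor → kapukligorak) add ka- … -ak around the stem.
So gogtok → kagogtokak.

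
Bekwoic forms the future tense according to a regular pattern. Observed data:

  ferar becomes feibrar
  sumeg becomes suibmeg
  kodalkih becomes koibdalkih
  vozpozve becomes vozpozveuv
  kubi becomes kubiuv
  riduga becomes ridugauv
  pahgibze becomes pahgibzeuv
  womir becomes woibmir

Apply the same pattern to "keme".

vozpozve and sumeg both have last vowel 'e' yet inflect differently (vozpozveuv, suibmeg), so the last vowel is not what conditions the rule; whether the stem ends in a vowel or a consonant is.
"keme" ends in a vowel. The stems ending in a vowel (kubi → kubiuv, riduga → ridugauv, vozpozve → vozpozveuv) add -uv.
The other pattern: stems ending in a consonant insert -ib- after the first vowel.
So keme → kemeuv.

kemeuv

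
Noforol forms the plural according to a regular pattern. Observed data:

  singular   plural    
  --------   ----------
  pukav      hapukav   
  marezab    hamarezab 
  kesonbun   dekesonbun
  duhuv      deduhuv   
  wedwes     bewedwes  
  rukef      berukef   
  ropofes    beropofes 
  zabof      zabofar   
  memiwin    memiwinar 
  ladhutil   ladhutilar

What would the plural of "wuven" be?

bewuven

pukav and duhuv both end in -v yet inflect differently (hapukav, deduhuv), so the final letter is not what conditions the rule; the last vowel is.
"wuven" has last vowel 'e'. The stems whose last vowel is 'e' (wedwes → bewedwes, rukef → berukef, ropofes → beropofes) add the prefix be-.
So wuven → bewuven.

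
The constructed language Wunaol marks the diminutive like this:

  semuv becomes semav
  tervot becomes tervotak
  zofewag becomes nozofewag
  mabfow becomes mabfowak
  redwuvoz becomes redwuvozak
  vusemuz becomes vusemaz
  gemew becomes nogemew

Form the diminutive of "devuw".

devaw

vusemuz and redwuvoz both end in -z yet inflect differently (vusemaz, redwuvozak), so the final letter is not what conditions the rule; the last vowel is.
"devuw" has last vowel 'u'. The stems whose last vowel is 'u' (semuv → semav, vusemuz → vusemaz) change the last vowel to 'a'.
So devuw → devaw.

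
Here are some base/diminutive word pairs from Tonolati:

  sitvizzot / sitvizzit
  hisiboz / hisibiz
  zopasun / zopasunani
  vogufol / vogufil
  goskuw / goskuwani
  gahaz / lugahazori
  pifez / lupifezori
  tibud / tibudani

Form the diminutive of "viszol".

hisiboz and pifez both end in -z yet inflect differently (hisibiz, lupifezori), so the final letter is not what conditions the rule; the last vowel is.
"viszol" has last vowel 'o'. The stems whose last vowel is 'o' (hisiboz → hisibiz, sitvizzot → sitvizzit, vogufol → vogufil) change the last vowel to 'i'.
The other patterns: stems whose last vowel is 'u' add -ani; stems whose last vowel is 'a' or 'e' add lu- … -ori around the stem.
So viszol → viszil.

viszil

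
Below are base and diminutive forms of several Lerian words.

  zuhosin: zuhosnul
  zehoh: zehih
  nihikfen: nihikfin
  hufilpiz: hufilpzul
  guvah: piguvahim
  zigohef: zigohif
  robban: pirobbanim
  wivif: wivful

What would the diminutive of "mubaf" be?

pimubafim

"mubaf" has last vowel 'a'. The stems whose last vowel is 'a' (guvah → piguvahim, robban → pirobbanim) add pi- … -im around the stem.
So mubaf → pimubafim.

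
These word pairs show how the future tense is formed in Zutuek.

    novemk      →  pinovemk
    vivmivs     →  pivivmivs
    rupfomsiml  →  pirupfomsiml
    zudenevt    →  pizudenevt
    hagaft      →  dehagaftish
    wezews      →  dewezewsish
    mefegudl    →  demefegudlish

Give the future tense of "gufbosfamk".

zudenevt and hagaft both end in -t yet inflect differently (pizudenevt, dehagaftish), so the final letter is not what conditions the rule; the second-to-last letter is.
"gufbosfamk" has second-to-last letter 'm'. The stems whose second-to-last letter is 'm' (novemk → pinovemk, rupfomsiml → pirupfomsiml) add the prefix pi-.
So gufbosfamk → pigufbosfamk.

pigufbosfamk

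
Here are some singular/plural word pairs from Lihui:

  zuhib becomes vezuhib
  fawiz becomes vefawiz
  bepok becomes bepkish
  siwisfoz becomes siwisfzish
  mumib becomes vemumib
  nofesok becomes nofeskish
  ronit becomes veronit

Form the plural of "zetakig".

vezetakig

fawiz and siwisfoz both end in -z yet inflect differently (vefawiz, siwisfzish), so the final letter is not what conditions the rule; the last vowel is.
"zetakig" has last vowel 'i'. The stems whose last vowel is 'i' (fawiz → vefawiz, mumib → vemumib, zuhib → vezuhib) add the prefix ve-.
The other pattern: stems whose last vowel is 'o' delete the last vowel and add -ish.
So zetakig → vezetakig.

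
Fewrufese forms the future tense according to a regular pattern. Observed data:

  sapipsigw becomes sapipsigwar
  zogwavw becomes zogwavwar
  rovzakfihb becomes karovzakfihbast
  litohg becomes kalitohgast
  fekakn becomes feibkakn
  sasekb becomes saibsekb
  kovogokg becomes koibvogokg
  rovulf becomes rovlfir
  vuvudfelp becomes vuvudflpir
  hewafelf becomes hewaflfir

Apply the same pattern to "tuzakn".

tuibzakn

rovzakfihb and sasekb both end in -b yet inflect differently (karovzakfihbast, saibsekb), so the final letter is not what conditions the rule; the second-to-last letter is.
"tuzakn" has second-to-last letter 'k'. The stems whose second-to-last letter is 'k' (fekakn → feibkakn, sasekb → saibsekb, kovogokg → koibvogokg) insert -ib- after the first vowel.
The other patterns: stems whose second-to-last letter is 'g' or 'v' add -ar; stems whose second-to-last letter is 'h' add ka- … -ast around the stem; stems whose second-to-last letter is 'l' delete the last vowel and add -ir.
So tuzakn → tuibzakn.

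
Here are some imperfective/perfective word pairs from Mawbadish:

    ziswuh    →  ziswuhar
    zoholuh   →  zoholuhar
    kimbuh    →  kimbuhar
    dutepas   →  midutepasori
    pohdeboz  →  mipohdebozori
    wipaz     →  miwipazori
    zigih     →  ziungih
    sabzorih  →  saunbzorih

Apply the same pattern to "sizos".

misizosori

ziswuh and zigih both end in -h yet inflect differently (ziswuhar, ziungih), so the final letter is not what conditions the rule; the last vowel is.
"sizos" has last vowel 'o'. The one such stem in the data (pohdeboz → mipohdebozori) adds mi- … -ori around the stem, so the same rule applies.
So sizos → misizosori.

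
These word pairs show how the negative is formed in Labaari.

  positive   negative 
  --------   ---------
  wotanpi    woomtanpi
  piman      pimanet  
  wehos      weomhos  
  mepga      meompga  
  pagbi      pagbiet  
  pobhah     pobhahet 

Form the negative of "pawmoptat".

pawmoptatet

pagbi and wotanpi both end in -i yet inflect differently (pagbiet, woomtanpi), so the final letter is not what conditions the rule; the first letter is.
"pawmoptat" begins with p-. The stems beginning with p- (piman → pimanet, pobhah → pobhahet, pagbi → pagbiet) add -et.
The other pattern: stems beginning with m- or w- insert -om- after the first vowel.
So pawmoptat → pawmoptatet.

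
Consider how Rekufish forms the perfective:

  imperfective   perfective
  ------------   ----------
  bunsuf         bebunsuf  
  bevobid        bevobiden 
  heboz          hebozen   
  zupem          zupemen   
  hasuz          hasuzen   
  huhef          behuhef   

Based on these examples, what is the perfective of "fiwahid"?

fiwahiden

bunsuf and hasuz both have last vowel 'u' yet inflect differently (bebunsuf, hasuzen), so the last vowel is not what conditions the rule; the final letter is.
"fiwahid" ends in -d. The one such stem in the data (bevobid → bevobiden) adds -en, so the same rule applies.
The other pattern: stems ending in -f add the prefix be-.
So fiwahid → fiwahiden.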